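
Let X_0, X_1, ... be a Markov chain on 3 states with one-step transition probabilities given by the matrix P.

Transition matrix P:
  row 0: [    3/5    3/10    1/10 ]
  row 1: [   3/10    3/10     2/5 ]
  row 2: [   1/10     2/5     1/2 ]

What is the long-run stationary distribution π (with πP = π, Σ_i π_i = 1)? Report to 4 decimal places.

π = [0.3333, 0.3333, 0.3333]

Balance equations π_j = Σ_i π_i·P[i][j]:
  π_0 = 3/5·π_0 + 3/10·π_1 + 1/10·π_2
  π_1 = 3/10·π_0 + 3/10·π_1 + 2/5·π_2
  normalize: π_0 + π_1 + π_2 = 1
Solving the linear system gives exactly π = [1/3, 1/3, 1/3].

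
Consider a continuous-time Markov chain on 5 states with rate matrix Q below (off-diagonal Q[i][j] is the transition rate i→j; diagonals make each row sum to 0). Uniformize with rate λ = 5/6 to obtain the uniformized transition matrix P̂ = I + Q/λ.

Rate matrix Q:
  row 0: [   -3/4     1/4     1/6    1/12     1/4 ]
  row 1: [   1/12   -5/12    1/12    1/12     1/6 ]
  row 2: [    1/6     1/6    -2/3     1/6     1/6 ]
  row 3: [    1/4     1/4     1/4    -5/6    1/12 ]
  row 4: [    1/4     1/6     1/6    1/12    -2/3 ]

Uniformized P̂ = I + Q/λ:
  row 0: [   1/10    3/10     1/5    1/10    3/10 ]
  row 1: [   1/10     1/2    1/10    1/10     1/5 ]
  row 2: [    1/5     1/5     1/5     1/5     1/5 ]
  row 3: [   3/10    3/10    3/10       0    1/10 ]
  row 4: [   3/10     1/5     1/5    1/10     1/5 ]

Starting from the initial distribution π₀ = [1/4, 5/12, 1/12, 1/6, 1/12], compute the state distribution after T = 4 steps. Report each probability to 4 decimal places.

π = [0.1804, 0.3274, 0.1777, 0.1071, 0.2074]

t=0: π = [0.2500, 0.4167, 0.0833, 0.1667, 0.0833]
t=1: π = [0.1583, 0.3667, 0.1750, 0.0917, 0.2083]
t=2: π = [0.1775, 0.3350, 0.1725, 0.1083, 0.2067]
t=3: π = [0.1803, 0.3291, 0.1773, 0.1064, 0.2069]
t=4: π = [0.1804, 0.3274, 0.1777, 0.1071, 0.2074]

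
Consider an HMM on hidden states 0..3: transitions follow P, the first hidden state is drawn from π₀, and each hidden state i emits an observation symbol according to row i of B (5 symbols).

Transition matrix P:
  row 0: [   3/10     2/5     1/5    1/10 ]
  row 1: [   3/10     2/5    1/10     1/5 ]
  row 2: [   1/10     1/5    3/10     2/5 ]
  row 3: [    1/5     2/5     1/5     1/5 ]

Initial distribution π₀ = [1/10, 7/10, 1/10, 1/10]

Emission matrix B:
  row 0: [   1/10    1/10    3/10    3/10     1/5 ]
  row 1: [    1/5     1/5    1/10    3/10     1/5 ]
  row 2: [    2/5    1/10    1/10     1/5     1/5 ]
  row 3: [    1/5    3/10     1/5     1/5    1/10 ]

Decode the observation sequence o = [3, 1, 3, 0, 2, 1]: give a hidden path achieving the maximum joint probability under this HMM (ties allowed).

path = [1, 1, 1, 1, 0, 1]

t=0: δ = [3.000e-02, 2.100e-01, 2.000e-02, 2.000e-02]  (obs o_0=3)
t=1: δ = [6.300e-03, 1.680e-02, 2.100e-03, 1.260e-02]  ψ = [1, 1, 1, 1]  (obs o_1=1)
t=2: δ = [1.512e-03, 2.016e-03, 5.040e-04, 6.720e-04]  ψ = [1, 1, 3, 1]  (obs o_2=3)
t=3: δ = [6.048e-05, 1.613e-04, 1.210e-04, 8.064e-05]  ψ = [1, 1, 0, 1]  (obs o_3=0)
t=4: δ = [1.452e-05, 6.451e-06, 3.629e-06, 9.677e-06]  ψ = [1, 1, 2, 2]  (obs o_4=2)
t=5: δ = [4.355e-07, 1.161e-06, 2.903e-07, 5.806e-07]  ψ = [0, 0, 0, 3]  (obs o_5=1)
backtrack: best end state = 1; path = [1, 1, 1, 1, 0, 1]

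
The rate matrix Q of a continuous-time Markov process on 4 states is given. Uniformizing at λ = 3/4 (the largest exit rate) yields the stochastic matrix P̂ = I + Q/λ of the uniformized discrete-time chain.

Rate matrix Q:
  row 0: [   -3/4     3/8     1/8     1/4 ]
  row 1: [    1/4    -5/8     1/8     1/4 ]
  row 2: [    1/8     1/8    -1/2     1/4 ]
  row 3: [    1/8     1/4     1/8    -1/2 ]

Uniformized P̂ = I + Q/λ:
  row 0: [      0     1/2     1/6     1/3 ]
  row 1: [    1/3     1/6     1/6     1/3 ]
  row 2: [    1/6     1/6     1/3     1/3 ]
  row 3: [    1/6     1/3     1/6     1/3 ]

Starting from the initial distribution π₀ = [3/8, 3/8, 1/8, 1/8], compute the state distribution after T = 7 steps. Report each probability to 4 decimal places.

π = [0.1833, 0.2834, 0.2000, 0.3333]

t=0: π = [0.3750, 0.3750, 0.1250, 0.1250]
t=1: π = [0.1667, 0.3125, 0.1875, 0.3333]
t=2: π = [0.1910, 0.2778, 0.1979, 0.3333]
t=3: π = [0.1811, 0.2859, 0.1997, 0.3333]
t=4: π = [0.1841, 0.2826, 0.1999, 0.3333]
t=5: π = [0.1831, 0.2836, 0.2000, 0.3333]
t=6: π = [0.1834, 0.2832, 0.2000, 0.3333]
t=7: π = [0.1833, 0.2834, 0.2000, 0.3333]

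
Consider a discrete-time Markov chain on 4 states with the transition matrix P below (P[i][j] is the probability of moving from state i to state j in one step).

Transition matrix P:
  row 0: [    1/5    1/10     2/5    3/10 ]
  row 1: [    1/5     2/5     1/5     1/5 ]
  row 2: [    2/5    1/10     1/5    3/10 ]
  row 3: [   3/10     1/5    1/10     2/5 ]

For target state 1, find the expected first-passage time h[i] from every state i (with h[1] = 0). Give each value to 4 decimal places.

h = [7.5000, 0.0000, 7.5000, 6.6667]

First-step conditioning: h[1] = 0; for i ≠ 1, h[i] = 1 + Σ_k P[i][k]·h[k].
  h[0] = 1 + 1/5·h[0] + 2/5·h[2] + 3/10·h[3]
  h[2] = 1 + 2/5·h[0] + 1/5·h[2] + 3/10·h[3]
  h[3] = 1 + 3/10·h[0] + 1/10·h[2] + 2/5·h[3]
Solving the 3×3 linear system over states ≠ 1 gives exactly h = [15/2, 0, 15/2, 20/3] (h[1] = 0 is the target).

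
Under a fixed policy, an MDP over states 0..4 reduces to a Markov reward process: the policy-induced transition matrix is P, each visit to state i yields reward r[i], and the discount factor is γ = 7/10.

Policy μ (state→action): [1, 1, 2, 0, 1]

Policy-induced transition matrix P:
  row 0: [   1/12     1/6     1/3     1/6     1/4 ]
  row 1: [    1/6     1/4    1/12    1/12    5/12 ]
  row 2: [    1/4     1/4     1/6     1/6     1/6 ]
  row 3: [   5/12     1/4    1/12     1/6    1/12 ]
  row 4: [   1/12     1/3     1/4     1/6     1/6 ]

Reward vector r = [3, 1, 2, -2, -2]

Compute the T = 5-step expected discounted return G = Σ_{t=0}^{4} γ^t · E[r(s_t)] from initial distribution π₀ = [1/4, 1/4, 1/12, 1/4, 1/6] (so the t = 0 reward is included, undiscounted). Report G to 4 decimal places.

G = 1.1003

t=0: π = [0.2500, 0.2500, 0.0833, 0.2500, 0.1667], E[r] = 0.3333, γ^t·E[r] = 0.333333, running G = 0.333333
t=1: π = [0.2014, 0.2431, 0.1806, 0.1458, 0.2292], E[r] = 0.4583, γ^t·E[r] = 0.320833, running G = 0.654167
t=2: π = [0.1823, 0.2523, 0.1869, 0.1464, 0.2321], E[r] = 0.4161, γ^t·E[r] = 0.203883, running G = 0.858050
t=3: π = [0.1843, 0.2541, 0.1832, 0.1456, 0.2327], E[r] = 0.4167, γ^t·E[r] = 0.142917, running G = 1.000966
t=4: π = [0.1836, 0.2540, 0.1835, 0.1455, 0.2334], E[r] = 0.4139, γ^t·E[r] = 0.099376, running G = 1.100342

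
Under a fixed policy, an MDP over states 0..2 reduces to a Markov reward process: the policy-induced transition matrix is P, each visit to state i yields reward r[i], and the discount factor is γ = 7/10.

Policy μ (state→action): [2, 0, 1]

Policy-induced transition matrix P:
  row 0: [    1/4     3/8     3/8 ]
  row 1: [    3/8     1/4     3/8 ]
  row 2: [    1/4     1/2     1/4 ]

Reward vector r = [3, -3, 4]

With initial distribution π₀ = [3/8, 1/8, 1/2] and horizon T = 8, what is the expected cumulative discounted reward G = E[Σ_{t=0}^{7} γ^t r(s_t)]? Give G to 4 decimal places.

t=0: π = [0.3750, 0.1250, 0.5000], E[r] = 2.7500, γ^t·E[r] = 2.750000, running G = 2.750000
t=1: π = [0.2656, 0.4219, 0.3125], E[r] = 0.7813, γ^t·E[r] = 0.546875, running G = 3.296875
t=2: π = [0.3027, 0.3613, 0.3359], E[r] = 1.1680, γ^t·E[r] = 0.572305, running G = 3.869180
t=3: π = [0.2952, 0.3718, 0.3330], E[r] = 1.1021, γ^t·E[r] = 0.378003, running G = 4.247183
t=4: π = [0.2965, 0.3701, 0.3334], E[r] = 1.1125, γ^t·E[r] = 0.267108, running G = 4.514291
t=5: π = [0.2963, 0.3704, 0.3333], E[r] = 1.1109, γ^t·E[r] = 0.186710, running G = 4.701002
t=6: π = [0.2963, 0.3704, 0.3333], E[r] = 1.1111, γ^t·E[r] = 0.130725, running G = 4.831726
t=7: π = [0.2963, 0.3704, 0.3333], E[r] = 1.1111, γ^t·E[r] = 0.091504, running G = 4.923231

G = 4.9232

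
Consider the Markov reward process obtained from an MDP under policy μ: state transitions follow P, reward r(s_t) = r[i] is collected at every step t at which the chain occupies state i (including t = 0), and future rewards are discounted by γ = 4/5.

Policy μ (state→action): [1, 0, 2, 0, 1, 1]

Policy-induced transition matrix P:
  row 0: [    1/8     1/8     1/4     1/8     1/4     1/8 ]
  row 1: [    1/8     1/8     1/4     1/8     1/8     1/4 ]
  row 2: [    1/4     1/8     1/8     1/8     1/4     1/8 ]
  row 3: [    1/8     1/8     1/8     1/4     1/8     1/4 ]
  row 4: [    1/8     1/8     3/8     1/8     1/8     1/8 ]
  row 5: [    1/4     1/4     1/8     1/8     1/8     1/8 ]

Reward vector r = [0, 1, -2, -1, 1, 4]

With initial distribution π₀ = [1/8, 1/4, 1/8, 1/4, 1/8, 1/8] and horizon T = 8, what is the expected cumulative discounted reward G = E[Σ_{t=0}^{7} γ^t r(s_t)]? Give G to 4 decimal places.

t=0: π = [0.1250, 0.2500, 0.1250, 0.2500, 0.1250, 0.1250], E[r] = 0.3750, γ^t·E[r] = 0.375000, running G = 0.375000
t=1: π = [0.1563, 0.1406, 0.2031, 0.1563, 0.1563, 0.1875], E[r] = 0.4844, γ^t·E[r] = 0.387500, running G = 0.762500
t=2: π = [0.1738, 0.1484, 0.2012, 0.1445, 0.1699, 0.1621], E[r] = 0.4199, γ^t·E[r] = 0.268750, running G = 1.031250
t=3: π = [0.1704, 0.1453, 0.2078, 0.1431, 0.1719, 0.1616], E[r] = 0.4050, γ^t·E[r] = 0.207375, running G = 1.238625
t=4: π = [0.1712, 0.1452, 0.2074, 0.1429, 0.1723, 0.1610], E[r] = 0.4039, γ^t·E[r] = 0.165438, running G = 1.404063
t=5: π = [0.1711, 0.1451, 0.2076, 0.1429, 0.1723, 0.1610], E[r] = 0.4034, γ^t·E[r] = 0.132189, running G = 1.536251
t=6: π = [0.1711, 0.1451, 0.2076, 0.1429, 0.1723, 0.1610], E[r] = 0.4034, γ^t·E[r] = 0.105746, running G = 1.641997
t=7: π = [0.1711, 0.1451, 0.2076, 0.1429, 0.1723, 0.1610], E[r] = 0.4034, γ^t·E[r] = 0.084594, running G = 1.726591

G = 1.7266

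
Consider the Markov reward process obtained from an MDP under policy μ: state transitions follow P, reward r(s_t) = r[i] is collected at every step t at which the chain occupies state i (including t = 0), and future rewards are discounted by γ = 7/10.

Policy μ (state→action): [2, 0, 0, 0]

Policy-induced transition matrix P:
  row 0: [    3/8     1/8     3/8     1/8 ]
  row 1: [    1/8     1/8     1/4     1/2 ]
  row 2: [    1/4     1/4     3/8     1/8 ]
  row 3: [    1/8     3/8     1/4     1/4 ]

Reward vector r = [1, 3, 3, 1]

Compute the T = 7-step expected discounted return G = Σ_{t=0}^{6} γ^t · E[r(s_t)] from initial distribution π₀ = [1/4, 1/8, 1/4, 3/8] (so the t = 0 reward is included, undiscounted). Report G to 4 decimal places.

G = 6.0625

t=0: π = [0.2500, 0.1250, 0.2500, 0.3750], E[r] = 1.7500, γ^t·E[r] = 1.750000, running G = 1.750000
t=1: π = [0.2188, 0.2500, 0.3125, 0.2188], E[r] = 2.1250, γ^t·E[r] = 1.487500, running G = 3.237500
t=2: π = [0.2188, 0.2188, 0.3164, 0.2461], E[r] = 2.0703, γ^t·E[r] = 1.014453, running G = 4.251953
t=3: π = [0.2192, 0.2261, 0.3169, 0.2378], E[r] = 2.0859, γ^t·E[r] = 0.715477, running G = 4.967430
t=4: π = [0.2194, 0.2241, 0.3170, 0.2395], E[r] = 2.0822, γ^t·E[r] = 0.499925, running G = 5.467355
t=5: π = [0.2195, 0.2245, 0.3171, 0.2390], E[r] = 2.0831, γ^t·E[r] = 0.350109, running G = 5.817464
t=6: π = [0.2195, 0.2244, 0.3171, 0.2391], E[r] = 2.0829, γ^t·E[r] = 0.245049, running G = 6.062512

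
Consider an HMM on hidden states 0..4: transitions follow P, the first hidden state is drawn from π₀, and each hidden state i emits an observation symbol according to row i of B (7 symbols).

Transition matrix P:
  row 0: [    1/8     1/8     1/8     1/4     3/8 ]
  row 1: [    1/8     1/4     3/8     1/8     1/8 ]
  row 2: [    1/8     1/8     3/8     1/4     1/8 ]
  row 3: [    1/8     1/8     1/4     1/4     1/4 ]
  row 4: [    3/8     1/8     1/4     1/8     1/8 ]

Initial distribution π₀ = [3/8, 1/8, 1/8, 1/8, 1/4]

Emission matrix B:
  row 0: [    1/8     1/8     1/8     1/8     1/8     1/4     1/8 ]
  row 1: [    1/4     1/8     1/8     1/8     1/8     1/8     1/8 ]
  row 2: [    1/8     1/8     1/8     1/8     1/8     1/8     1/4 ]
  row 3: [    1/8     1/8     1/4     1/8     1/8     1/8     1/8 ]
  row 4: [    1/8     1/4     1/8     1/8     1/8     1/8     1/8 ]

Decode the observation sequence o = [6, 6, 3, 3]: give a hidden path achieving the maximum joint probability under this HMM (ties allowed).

t=0: δ = [4.688e-02, 1.562e-02, 3.125e-02, 1.562e-02, 3.125e-02]  (obs o_0=6)
t=1: δ = [1.465e-03, 7.324e-04, 2.930e-03, 1.465e-03, 2.197e-03]  ψ = [4, 0, 2, 0, 0]  (obs o_1=6)
t=2: δ = [1.030e-04, 4.578e-05, 1.373e-04, 9.155e-05, 6.866e-05]  ψ = [4, 2, 2, 2, 0]  (obs o_2=3)
t=3: δ = [3.219e-06, 2.146e-06, 6.437e-06, 4.292e-06, 4.828e-06]  ψ = [4, 2, 2, 2, 0]  (obs o_3=3)
backtrack: best end state = 2; path = [2, 2, 2, 2]

path = [2, 2, 2, 2]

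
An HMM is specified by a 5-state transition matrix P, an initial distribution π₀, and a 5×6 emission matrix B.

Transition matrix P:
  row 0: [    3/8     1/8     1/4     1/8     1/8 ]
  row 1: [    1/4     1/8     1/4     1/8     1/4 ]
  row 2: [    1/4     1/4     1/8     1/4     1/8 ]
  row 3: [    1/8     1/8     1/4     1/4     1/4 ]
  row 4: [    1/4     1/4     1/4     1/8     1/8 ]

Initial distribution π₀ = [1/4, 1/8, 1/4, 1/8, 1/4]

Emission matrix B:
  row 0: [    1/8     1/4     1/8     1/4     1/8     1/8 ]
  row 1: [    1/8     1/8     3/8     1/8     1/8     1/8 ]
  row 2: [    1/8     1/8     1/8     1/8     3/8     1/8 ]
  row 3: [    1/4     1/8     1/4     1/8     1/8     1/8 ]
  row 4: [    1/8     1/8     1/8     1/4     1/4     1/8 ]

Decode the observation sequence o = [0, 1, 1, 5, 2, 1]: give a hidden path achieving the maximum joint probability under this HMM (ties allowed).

t=0: δ = [3.125e-02, 1.562e-02, 3.125e-02, 3.125e-02, 3.125e-02]  (obs o_0=0)
t=1: δ = [2.930e-03, 9.766e-04, 9.766e-04, 9.766e-04, 9.766e-04]  ψ = [0, 2, 0, 2, 3]  (obs o_1=1)
t=2: δ = [2.747e-04, 4.578e-05, 9.155e-05, 4.578e-05, 4.578e-05]  ψ = [0, 0, 0, 0, 0]  (obs o_2=1)
t=3: δ = [1.287e-05, 4.292e-06, 8.583e-06, 4.292e-06, 4.292e-06]  ψ = [0, 0, 0, 0, 0]  (obs o_3=5)
t=4: δ = [6.035e-07, 8.047e-07, 4.023e-07, 5.364e-07, 2.012e-07]  ψ = [0, 2, 0, 2, 0]  (obs o_4=2)
t=5: δ = [5.658e-08, 1.257e-08, 2.515e-08, 1.676e-08, 2.515e-08]  ψ = [0, 1, 1, 3, 1]  (obs o_5=1)
backtrack: best end state = 0; path = [0, 0, 0, 0, 0, 0]

path = [0, 0, 0, 0, 0, 0]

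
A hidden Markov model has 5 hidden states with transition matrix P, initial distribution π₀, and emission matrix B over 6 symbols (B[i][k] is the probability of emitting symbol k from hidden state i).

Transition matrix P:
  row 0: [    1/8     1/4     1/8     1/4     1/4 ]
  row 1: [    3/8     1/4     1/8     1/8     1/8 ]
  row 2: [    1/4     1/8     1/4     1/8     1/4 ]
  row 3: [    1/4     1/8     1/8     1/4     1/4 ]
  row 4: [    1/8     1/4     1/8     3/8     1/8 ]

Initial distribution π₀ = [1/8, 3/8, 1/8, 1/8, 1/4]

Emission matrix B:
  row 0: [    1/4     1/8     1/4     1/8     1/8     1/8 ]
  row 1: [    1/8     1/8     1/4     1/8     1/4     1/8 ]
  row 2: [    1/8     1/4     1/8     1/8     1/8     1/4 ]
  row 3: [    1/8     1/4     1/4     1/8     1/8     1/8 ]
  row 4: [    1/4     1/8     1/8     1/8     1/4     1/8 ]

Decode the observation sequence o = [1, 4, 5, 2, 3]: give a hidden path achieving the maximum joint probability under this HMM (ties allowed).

path = [1, 1, 0, 1, 0]

t=0: δ = [1.562e-02, 4.688e-02, 3.125e-02, 3.125e-02, 3.125e-02]  (obs o_0=1)
t=1: δ = [2.197e-03, 2.930e-03, 9.766e-04, 1.465e-03, 1.953e-03]  ψ = [1, 1, 2, 4, 2]  (obs o_1=4)
t=2: δ = [1.373e-04, 9.155e-05, 9.155e-05, 9.155e-05, 6.866e-05]  ψ = [1, 1, 1, 4, 0]  (obs o_2=5)
t=3: δ = [8.583e-06, 8.583e-06, 2.861e-06, 8.583e-06, 4.292e-06]  ψ = [1, 0, 2, 0, 0]  (obs o_3=2)
t=4: δ = [4.023e-07, 2.682e-07, 1.341e-07, 2.682e-07, 2.682e-07]  ψ = [1, 0, 0, 0, 0]  (obs o_4=3)
backtrack: best end state = 0; path = [1, 1, 0, 1, 0]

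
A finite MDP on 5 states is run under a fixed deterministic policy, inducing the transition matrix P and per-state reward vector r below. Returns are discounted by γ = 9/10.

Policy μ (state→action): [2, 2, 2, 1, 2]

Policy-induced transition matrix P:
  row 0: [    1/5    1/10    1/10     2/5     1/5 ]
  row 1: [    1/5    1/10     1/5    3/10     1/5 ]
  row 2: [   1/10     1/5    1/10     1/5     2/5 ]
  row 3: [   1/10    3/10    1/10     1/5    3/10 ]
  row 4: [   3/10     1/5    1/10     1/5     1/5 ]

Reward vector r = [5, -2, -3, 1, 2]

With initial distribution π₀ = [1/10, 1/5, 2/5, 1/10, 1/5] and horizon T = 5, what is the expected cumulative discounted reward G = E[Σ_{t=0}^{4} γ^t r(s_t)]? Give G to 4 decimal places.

t=0: π = [0.1000, 0.2000, 0.4000, 0.1000, 0.2000], E[r] = -0.6000, γ^t·E[r] = -0.600000, running G = -0.600000
t=1: π = [0.1700, 0.1800, 0.1200, 0.2400, 0.2900], E[r] = 0.9500, γ^t·E[r] = 0.855000, running G = 0.255000
t=2: π = [0.1930, 0.1890, 0.1180, 0.2520, 0.2480], E[r] = 0.9810, γ^t·E[r] = 0.794610, running G = 1.049610
t=3: π = [0.1878, 0.1870, 0.1189, 0.2575, 0.2488], E[r] = 0.9634, γ^t·E[r] = 0.702319, running G = 1.751929
t=4: π = [0.1872, 0.1883, 0.1187, 0.2563, 0.2495], E[r] = 0.9589, γ^t·E[r] = 0.629121, running G = 2.381050

G = 2.3810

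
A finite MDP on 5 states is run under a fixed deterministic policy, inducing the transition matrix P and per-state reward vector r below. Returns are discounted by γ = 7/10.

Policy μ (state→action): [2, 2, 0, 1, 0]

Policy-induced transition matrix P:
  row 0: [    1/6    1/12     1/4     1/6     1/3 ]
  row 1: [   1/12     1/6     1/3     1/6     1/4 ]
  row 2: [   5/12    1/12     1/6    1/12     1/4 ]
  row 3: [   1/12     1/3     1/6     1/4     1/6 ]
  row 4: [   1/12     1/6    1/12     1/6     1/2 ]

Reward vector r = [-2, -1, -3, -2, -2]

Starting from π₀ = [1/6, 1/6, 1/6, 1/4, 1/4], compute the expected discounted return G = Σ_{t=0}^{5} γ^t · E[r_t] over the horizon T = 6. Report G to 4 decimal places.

t=0: π = [0.1667, 0.1667, 0.1667, 0.2500, 0.2500], E[r] = -2.0000, γ^t·E[r] = -2.000000, running G = -2.000000
t=1: π = [0.1528, 0.1806, 0.1875, 0.1736, 0.3056], E[r] = -2.0069, γ^t·E[r] = -1.404861, running G = -3.404861
t=2: π = [0.1586, 0.1672, 0.1840, 0.1655, 0.3247], E[r] = -2.0168, γ^t·E[r] = -0.988223, running G = -4.393084
t=3: π = [0.1579, 0.1657, 0.1807, 0.1651, 0.3306], E[r] = -2.0150, γ^t·E[r] = -0.691144, running G = -5.084229
t=4: π = [0.1567, 0.1660, 0.1799, 0.1654, 0.3320], E[r] = -2.0139, γ^t·E[r] = -0.483542, running G = -5.567771
t=5: π = [0.1564, 0.1662, 0.1797, 0.1655, 0.3323], E[r] = -2.0135, γ^t·E[r] = -0.338416, running G = -5.906187

G = -5.9062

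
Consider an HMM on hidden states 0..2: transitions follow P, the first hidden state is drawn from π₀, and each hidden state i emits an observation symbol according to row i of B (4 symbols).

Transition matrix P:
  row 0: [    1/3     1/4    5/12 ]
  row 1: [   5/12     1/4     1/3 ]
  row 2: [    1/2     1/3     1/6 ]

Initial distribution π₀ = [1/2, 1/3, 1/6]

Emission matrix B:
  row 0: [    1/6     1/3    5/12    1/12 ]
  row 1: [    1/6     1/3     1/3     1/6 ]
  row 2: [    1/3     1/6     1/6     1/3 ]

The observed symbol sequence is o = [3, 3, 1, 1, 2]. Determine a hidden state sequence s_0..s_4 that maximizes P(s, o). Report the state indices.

path = [1, 2, 0, 0, 0]

t=0: δ = [4.167e-02, 5.556e-02, 5.556e-02]  (obs o_0=3)
t=1: δ = [2.315e-03, 3.086e-03, 6.173e-03]  ψ = [2, 2, 1]  (obs o_1=3)
t=2: δ = [1.029e-03, 6.859e-04, 1.715e-04]  ψ = [2, 2, 1]  (obs o_2=1)
t=3: δ = [1.143e-04, 8.573e-05, 7.144e-05]  ψ = [0, 0, 0]  (obs o_3=1)
t=4: δ = [1.588e-05, 9.526e-06, 7.938e-06]  ψ = [0, 0, 0]  (obs o_4=2)
backtrack: best end state = 0; path = [1, 2, 0, 0, 0]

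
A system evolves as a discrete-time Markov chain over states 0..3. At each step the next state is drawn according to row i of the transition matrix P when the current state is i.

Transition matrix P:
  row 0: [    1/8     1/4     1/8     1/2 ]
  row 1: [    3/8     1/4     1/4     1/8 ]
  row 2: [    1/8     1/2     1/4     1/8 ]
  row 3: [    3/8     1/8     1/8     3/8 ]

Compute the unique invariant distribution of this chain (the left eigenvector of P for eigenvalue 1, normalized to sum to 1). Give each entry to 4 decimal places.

Balance equations π_j = Σ_i π_i·P[i][j]:
  π_0 = 1/8·π_0 + 3/8·π_1 + 1/8·π_2 + 3/8·π_3
  π_1 = 1/4·π_0 + 1/4·π_1 + 1/2·π_2 + 1/8·π_3
  π_2 = 1/8·π_0 + 1/4·π_1 + 1/4·π_2 + 1/8·π_3
  normalize: π_0 + π_1 + π_2 + π_3 = 1
Solving the linear system gives exactly π = [61/231, 17/66, 83/462, 23/77].

π = [0.2641, 0.2576, 0.1797, 0.2987]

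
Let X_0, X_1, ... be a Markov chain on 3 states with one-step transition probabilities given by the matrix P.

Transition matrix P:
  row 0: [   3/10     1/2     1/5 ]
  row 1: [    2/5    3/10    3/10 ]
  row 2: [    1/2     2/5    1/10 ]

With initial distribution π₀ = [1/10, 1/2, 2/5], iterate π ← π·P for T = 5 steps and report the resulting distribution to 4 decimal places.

t=0: π = [0.1000, 0.5000, 0.4000]
t=1: π = [0.4300, 0.3600, 0.2100]
t=2: π = [0.3780, 0.4070, 0.2150]
t=3: π = [0.3837, 0.3971, 0.2192]
t=4: π = [0.3836, 0.3987, 0.2178]
t=5: π = [0.3834, 0.3985, 0.2181]

π = [0.3834, 0.3985, 0.2181]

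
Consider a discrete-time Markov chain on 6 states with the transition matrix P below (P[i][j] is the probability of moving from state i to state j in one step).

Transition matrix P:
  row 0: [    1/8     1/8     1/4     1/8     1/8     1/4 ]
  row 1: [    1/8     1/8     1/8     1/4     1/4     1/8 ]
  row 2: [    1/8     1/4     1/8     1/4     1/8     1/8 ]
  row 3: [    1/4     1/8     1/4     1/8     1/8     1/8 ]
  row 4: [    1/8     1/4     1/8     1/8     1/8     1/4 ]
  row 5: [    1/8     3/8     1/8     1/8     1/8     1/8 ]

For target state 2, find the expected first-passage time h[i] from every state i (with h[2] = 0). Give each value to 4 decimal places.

First-step conditioning: h[2] = 0; for i ≠ 2, h[i] = 1 + Σ_k P[i][k]·h[k].
  h[0] = 1 + 1/8·h[0] + 1/8·h[1] + 1/8·h[3] + 1/8·h[4] + 1/4·h[5]
  h[1] = 1 + 1/8·h[0] + 1/8·h[1] + 1/4·h[3] + 1/4·h[4] + 1/8·h[5]
  h[3] = 1 + 1/4·h[0] + 1/8·h[1] + 1/8·h[3] + 1/8·h[4] + 1/8·h[5]
  h[4] = 1 + 1/8·h[0] + 1/4·h[1] + 1/8·h[3] + 1/8·h[4] + 1/4·h[5]
  h[5] = 1 + 1/8·h[0] + 3/8·h[1] + 1/8·h[3] + 1/8·h[4] + 1/8·h[5]
Solving the 5×5 linear system over states ≠ 2 gives exactly h = [65/12, 73/12, 0, 511/96, 593/96, 37/6] (h[2] = 0 is the target).

h = [5.4167, 6.0833, 0.0000, 5.3229, 6.1771, 6.1667]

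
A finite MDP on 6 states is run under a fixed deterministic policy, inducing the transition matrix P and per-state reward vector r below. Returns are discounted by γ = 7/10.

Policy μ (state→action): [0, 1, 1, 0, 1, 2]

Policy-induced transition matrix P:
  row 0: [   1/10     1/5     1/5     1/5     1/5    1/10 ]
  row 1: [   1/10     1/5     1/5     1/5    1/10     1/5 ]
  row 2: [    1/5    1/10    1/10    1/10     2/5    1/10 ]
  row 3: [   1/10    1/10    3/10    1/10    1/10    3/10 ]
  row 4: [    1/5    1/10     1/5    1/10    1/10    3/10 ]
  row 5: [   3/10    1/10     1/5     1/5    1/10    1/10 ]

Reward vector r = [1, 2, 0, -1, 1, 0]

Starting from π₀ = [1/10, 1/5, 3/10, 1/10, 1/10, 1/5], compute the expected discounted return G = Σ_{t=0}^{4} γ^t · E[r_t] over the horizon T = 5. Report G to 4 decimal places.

G = 1.3359

t=0: π = [0.1000, 0.2000, 0.3000, 0.1000, 0.1000, 0.2000], E[r] = 0.5000, γ^t·E[r] = 0.500000, running G = 0.500000
t=1: π = [0.1800, 0.1300, 0.1800, 0.1500, 0.2000, 0.1600], E[r] = 0.4900, γ^t·E[r] = 0.343000, running G = 0.843000
t=2: π = [0.1700, 0.1310, 0.1970, 0.1470, 0.1720, 0.1830], E[r] = 0.4570, γ^t·E[r] = 0.223930, running G = 1.066930
t=3: π = [0.1735, 0.1301, 0.1950, 0.1484, 0.1761, 0.1769], E[r] = 0.4614, γ^t·E[r] = 0.158260, running G = 1.225190
t=4: π = [0.1725, 0.1304, 0.1953, 0.1481, 0.1759, 0.1779], E[r] = 0.4610, γ^t·E[r] = 0.110689, running G = 1.335879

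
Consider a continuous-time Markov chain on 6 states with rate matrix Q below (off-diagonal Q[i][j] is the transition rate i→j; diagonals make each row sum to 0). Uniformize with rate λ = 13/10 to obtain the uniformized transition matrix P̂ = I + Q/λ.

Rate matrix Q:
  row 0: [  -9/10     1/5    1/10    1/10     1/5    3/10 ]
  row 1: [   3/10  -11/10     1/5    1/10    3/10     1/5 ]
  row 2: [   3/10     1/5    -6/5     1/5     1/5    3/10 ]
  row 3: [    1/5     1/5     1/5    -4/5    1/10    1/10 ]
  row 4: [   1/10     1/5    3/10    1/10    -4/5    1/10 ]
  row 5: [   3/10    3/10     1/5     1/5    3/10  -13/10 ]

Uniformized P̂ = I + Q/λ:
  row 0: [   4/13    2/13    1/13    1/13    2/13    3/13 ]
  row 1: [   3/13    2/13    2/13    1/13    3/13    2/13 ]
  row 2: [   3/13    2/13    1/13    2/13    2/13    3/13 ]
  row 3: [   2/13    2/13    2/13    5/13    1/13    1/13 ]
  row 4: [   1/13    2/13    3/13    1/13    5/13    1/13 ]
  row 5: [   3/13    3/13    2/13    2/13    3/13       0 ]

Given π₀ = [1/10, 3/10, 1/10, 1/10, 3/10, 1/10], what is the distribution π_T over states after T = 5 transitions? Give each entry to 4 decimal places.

π = [0.2022, 0.1640, 0.1439, 0.1417, 0.2156, 0.1326]

t=0: π = [0.1000, 0.3000, 0.1000, 0.1000, 0.3000, 0.1000]
t=1: π = [0.1846, 0.1615, 0.1615, 0.1231, 0.2462, 0.1231]
t=2: π = [0.1976, 0.1633, 0.1462, 0.1367, 0.2231, 0.1331]
t=3: π = [0.2011, 0.1641, 0.1446, 0.1405, 0.2176, 0.1321]
t=4: π = [0.2020, 0.1640, 0.1440, 0.1414, 0.2160, 0.1326]
t=5: π = [0.2022, 0.1640, 0.1439, 0.1417, 0.2156, 0.1326]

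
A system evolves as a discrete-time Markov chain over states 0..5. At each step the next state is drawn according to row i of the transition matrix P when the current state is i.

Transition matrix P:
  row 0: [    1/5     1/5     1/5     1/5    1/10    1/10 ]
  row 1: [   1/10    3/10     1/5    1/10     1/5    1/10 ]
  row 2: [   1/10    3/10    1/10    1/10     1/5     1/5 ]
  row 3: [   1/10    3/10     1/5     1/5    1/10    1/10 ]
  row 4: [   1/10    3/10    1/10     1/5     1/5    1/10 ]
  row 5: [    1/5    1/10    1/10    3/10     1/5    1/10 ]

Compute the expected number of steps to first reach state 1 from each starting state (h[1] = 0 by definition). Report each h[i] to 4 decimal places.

First-step conditioning: h[1] = 0; for i ≠ 1, h[i] = 1 + Σ_k P[i][k]·h[k].
  h[0] = 1 + 1/5·h[0] + 1/5·h[2] + 1/5·h[3] + 1/10·h[4] + 1/10·h[5]
  h[2] = 1 + 1/10·h[0] + 1/10·h[2] + 1/10·h[3] + 1/5·h[4] + 1/5·h[5]
  h[3] = 1 + 1/10·h[0] + 1/5·h[2] + 1/5·h[3] + 1/10·h[4] + 1/10·h[5]
  h[4] = 1 + 1/10·h[0] + 1/10·h[2] + 1/5·h[3] + 1/5·h[4] + 1/10·h[5]
  h[5] = 1 + 1/5·h[0] + 1/10·h[2] + 3/10·h[3] + 1/5·h[4] + 1/10·h[5]
Solving the 5×5 linear system over states ≠ 1 gives exactly h = [101000/24037, 0, 92610/24037, 90900/24037, 90710/24037, 109900/24037] (h[1] = 0 is the target).

h = [4.2019, 0.0000, 3.8528, 3.7817, 3.7738, 4.5721]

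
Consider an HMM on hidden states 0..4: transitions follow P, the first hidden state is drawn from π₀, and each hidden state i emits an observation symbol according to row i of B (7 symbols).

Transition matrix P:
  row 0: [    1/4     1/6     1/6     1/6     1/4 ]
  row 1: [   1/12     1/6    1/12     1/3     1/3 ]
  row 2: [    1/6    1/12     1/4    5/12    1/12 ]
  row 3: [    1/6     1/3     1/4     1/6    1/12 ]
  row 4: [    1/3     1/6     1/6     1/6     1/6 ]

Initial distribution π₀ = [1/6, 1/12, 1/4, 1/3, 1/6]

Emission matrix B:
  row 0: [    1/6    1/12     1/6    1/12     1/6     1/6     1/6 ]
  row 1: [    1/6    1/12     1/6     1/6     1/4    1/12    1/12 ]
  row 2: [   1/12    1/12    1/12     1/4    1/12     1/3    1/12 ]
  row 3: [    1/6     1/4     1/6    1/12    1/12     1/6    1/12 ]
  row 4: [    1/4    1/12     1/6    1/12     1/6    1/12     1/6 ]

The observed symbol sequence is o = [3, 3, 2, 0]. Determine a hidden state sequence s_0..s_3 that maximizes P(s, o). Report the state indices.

path = [2, 2, 3, 1]

t=0: δ = [1.389e-02, 1.389e-02, 6.250e-02, 2.778e-02, 1.389e-02]  (obs o_0=3)
t=1: δ = [8.681e-04, 1.543e-03, 3.906e-03, 2.170e-03, 4.340e-04]  ψ = [2, 3, 2, 2, 2]  (obs o_1=3)
t=2: δ = [1.085e-04, 1.206e-04, 8.138e-05, 2.713e-04, 8.573e-05]  ψ = [2, 3, 2, 2, 1]  (obs o_2=2)
t=3: δ = [7.535e-06, 1.507e-05, 5.651e-06, 7.535e-06, 1.005e-05]  ψ = [3, 3, 3, 3, 1]  (obs o_3=0)
backtrack: best end state = 1; path = [2, 2, 3, 1]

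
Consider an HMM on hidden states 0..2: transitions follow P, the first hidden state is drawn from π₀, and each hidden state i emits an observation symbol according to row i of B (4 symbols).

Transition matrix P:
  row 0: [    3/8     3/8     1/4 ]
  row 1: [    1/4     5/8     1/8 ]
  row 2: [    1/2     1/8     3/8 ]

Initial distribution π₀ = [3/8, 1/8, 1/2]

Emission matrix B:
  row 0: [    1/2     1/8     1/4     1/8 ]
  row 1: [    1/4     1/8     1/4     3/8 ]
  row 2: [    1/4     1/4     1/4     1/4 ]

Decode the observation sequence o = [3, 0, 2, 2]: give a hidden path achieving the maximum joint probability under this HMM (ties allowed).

path = [2, 0, 1, 1]

t=0: δ = [4.688e-02, 4.688e-02, 1.250e-01]  (obs o_0=3)
t=1: δ = [3.125e-02, 7.324e-03, 1.172e-02]  ψ = [2, 1, 2]  (obs o_1=0)
t=2: δ = [2.930e-03, 2.930e-03, 1.953e-03]  ψ = [0, 0, 0]  (obs o_2=2)
t=3: δ = [2.747e-04, 4.578e-04, 1.831e-04]  ψ = [0, 1, 0]  (obs o_3=2)
backtrack: best end state = 1; path = [2, 0, 1, 1]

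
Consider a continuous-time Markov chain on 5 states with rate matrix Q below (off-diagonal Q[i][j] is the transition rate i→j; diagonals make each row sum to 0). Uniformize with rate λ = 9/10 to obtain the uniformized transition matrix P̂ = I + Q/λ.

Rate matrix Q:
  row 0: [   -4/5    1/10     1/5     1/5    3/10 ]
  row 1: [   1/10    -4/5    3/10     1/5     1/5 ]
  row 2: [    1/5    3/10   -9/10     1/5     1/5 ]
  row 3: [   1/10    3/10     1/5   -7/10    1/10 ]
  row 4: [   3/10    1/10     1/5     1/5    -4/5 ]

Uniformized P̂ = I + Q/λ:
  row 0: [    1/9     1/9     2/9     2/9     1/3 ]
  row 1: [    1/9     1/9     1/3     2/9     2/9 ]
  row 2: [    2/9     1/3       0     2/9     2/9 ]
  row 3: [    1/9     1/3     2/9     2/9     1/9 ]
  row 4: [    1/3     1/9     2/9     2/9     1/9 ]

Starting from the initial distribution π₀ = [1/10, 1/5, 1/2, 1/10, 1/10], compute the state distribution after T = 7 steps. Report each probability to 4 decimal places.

π = [0.1768, 0.2051, 0.2004, 0.2222, 0.1954]

t=0: π = [0.1000, 0.2000, 0.5000, 0.1000, 0.1000]
t=1: π = [0.1889, 0.2444, 0.1333, 0.2222, 0.2111]
t=2: π = [0.1728, 0.1901, 0.2198, 0.2222, 0.1951]
t=3: π = [0.1789, 0.2093, 0.1945, 0.2222, 0.1951]
t=4: π = [0.1761, 0.2037, 0.2023, 0.2222, 0.1957]
t=5: π = [0.1771, 0.2054, 0.1999, 0.2222, 0.1953]
t=6: π = [0.1767, 0.2049, 0.2006, 0.2222, 0.1955]
t=7: π = [0.1768, 0.2051, 0.2004, 0.2222, 0.1954]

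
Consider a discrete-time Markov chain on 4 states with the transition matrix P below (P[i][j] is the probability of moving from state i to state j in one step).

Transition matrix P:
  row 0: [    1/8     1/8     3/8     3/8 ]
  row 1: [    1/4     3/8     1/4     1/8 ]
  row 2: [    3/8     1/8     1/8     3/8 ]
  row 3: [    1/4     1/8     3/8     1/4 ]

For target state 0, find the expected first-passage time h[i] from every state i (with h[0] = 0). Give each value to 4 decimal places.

First-step conditioning: h[0] = 0; for i ≠ 0, h[i] = 1 + Σ_k P[i][k]·h[k].
  h[1] = 1 + 3/8·h[1] + 1/4·h[2] + 1/8·h[3]
  h[2] = 1 + 1/8·h[1] + 1/8·h[2] + 3/8·h[3]
  h[3] = 1 + 1/8·h[1] + 3/8·h[2] + 1/4·h[3]
Solving the 3×3 linear system over states ≠ 0 gives exactly h = [0, 488/137, 432/137, 480/137] (h[0] = 0 is the target).

h = [0.0000, 3.5620, 3.1533, 3.5036]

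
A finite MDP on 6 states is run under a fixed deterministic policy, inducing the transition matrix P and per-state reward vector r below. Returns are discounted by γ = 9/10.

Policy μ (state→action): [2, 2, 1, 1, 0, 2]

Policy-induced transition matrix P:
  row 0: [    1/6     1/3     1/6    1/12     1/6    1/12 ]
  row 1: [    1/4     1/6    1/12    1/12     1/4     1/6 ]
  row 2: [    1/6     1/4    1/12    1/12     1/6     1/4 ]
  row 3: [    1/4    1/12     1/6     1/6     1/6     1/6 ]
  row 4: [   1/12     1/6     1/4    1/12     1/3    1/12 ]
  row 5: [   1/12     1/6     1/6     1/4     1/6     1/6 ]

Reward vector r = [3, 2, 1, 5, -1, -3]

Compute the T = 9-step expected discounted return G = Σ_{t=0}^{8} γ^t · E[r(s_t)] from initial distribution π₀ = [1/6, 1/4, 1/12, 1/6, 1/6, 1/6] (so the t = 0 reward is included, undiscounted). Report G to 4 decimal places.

G = 6.2412

t=0: π = [0.1667, 0.2500, 0.0833, 0.1667, 0.1667, 0.1667], E[r] = 1.2500, γ^t·E[r] = 1.250000, running G = 1.250000
t=1: π = [0.1736, 0.1875, 0.1528, 0.1250, 0.2153, 0.1458], E[r] = 1.0208, γ^t·E[r] = 0.918750, running G = 2.168750
t=2: π = [0.1626, 0.1979, 0.1563, 0.1181, 0.2182, 0.1470], E[r] = 0.9711, γ^t·E[r] = 0.786563, running G = 2.955313
t=3: π = [0.1626, 0.1970, 0.1553, 0.1177, 0.2195, 0.1480], E[r] = 0.9619, γ^t·E[r] = 0.701227, running G = 3.656539
t=4: π = [0.1623, 0.1969, 0.1556, 0.1178, 0.2197, 0.1478], E[r] = 0.9622, γ^t·E[r] = 0.631302, running G = 4.287841
t=5: π = [0.1623, 0.1969, 0.1556, 0.1178, 0.2197, 0.1478], E[r] = 0.9619, γ^t·E[r] = 0.568004, running G = 4.855845
t=6: π = [0.1623, 0.1969, 0.1556, 0.1178, 0.2197, 0.1478], E[r] = 0.9619, γ^t·E[r] = 0.511211, running G = 5.367056
t=7: π = [0.1623, 0.1969, 0.1556, 0.1178, 0.2197, 0.1478], E[r] = 0.9619, γ^t·E[r] = 0.460087, running G = 5.827143
t=8: π = [0.1623, 0.1969, 0.1556, 0.1178, 0.2197, 0.1478], E[r] = 0.9619, γ^t·E[r] = 0.414079, running G = 6.241221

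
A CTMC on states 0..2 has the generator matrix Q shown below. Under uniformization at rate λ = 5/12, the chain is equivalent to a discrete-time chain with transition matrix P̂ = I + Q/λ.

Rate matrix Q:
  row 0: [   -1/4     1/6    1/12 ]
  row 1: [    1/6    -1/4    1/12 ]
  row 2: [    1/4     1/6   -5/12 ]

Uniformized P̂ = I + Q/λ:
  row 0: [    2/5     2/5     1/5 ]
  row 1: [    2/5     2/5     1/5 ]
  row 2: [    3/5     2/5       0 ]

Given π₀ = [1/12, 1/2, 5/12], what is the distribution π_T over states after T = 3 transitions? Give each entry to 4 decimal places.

π = [0.4353, 0.4000, 0.1647]

t=0: π = [0.0833, 0.5000, 0.4167]
t=1: π = [0.4833, 0.4000, 0.1167]
t=2: π = [0.4233, 0.4000, 0.1767]
t=3: π = [0.4353, 0.4000, 0.1647]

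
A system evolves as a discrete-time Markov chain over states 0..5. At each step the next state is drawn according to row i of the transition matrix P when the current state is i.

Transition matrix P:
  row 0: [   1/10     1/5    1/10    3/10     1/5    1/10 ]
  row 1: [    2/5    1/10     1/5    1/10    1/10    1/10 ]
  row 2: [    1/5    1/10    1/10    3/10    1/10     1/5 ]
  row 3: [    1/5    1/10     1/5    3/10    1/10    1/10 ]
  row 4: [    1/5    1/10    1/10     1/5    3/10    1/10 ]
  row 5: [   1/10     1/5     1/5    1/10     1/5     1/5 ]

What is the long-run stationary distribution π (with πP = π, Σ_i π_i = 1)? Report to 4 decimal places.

π = [0.1942, 0.1322, 0.1491, 0.2315, 0.1652, 0.1277]

Balance equations π_j = Σ_i π_i·P[i][j]:
  π_0 = 1/10·π_0 + 2/5·π_1 + 1/5·π_2 + 1/5·π_3 + 1/5·π_4 + 1/10·π_5
  π_1 = 1/5·π_0 + 1/10·π_1 + 1/10·π_2 + 1/10·π_3 + 1/10·π_4 + 1/5·π_5
  π_2 = 1/10·π_0 + 1/5·π_1 + 1/10·π_2 + 1/5·π_3 + 1/10·π_4 + 1/5·π_5
  π_3 = 3/10·π_0 + 1/10·π_1 + 3/10·π_2 + 3/10·π_3 + 1/5·π_4 + 1/10·π_5
  π_4 = 1/5·π_0 + 1/10·π_1 + 1/10·π_2 + 1/10·π_3 + 3/10·π_4 + 1/5·π_5
  normalize: π_0 + π_1 + π_2 + π_3 + π_4 + π_5 = 1
Solving the linear system gives exactly π = [8311/42786, 2828/21393, 709/4754, 9905/42786, 3535/21393, 607/4754].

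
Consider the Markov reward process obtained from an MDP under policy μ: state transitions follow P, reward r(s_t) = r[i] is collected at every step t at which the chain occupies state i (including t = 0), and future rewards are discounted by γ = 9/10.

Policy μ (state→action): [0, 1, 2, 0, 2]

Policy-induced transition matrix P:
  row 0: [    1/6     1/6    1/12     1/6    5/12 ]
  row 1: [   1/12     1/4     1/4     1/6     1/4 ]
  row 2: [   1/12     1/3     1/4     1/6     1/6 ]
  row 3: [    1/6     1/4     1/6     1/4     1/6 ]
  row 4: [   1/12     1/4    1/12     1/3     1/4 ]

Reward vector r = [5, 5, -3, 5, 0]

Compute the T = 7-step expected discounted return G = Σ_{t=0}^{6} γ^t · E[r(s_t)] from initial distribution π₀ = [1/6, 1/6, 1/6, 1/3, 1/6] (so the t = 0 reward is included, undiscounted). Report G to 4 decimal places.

G = 13.1533

t=0: π = [0.1667, 0.1667, 0.1667, 0.3333, 0.1667], E[r] = 2.8333, γ^t·E[r] = 2.833333, running G = 2.833333
t=1: π = [0.1250, 0.2500, 0.1667, 0.2222, 0.2361], E[r] = 2.4861, γ^t·E[r] = 2.237500, running G = 5.070833
t=2: π = [0.1123, 0.2535, 0.1713, 0.2245, 0.2384], E[r] = 2.4375, γ^t·E[r] = 1.974375, running G = 7.045208
t=3: π = [0.1114, 0.2549, 0.1728, 0.2251, 0.2357], E[r] = 2.4387, γ^t·E[r] = 1.777781, running G = 8.822990
t=4: π = [0.1114, 0.2551, 0.1734, 0.2247, 0.2354], E[r] = 2.4359, γ^t·E[r] = 1.598189, running G = 10.421179
t=5: π = [0.1113, 0.2552, 0.1735, 0.2246, 0.2354], E[r] = 2.4352, γ^t·E[r] = 1.437987, running G = 11.859166
t=6: π = [0.1113, 0.2552, 0.1735, 0.2246, 0.2354], E[r] = 2.4351, γ^t·E[r] = 1.294138, running G = 13.153304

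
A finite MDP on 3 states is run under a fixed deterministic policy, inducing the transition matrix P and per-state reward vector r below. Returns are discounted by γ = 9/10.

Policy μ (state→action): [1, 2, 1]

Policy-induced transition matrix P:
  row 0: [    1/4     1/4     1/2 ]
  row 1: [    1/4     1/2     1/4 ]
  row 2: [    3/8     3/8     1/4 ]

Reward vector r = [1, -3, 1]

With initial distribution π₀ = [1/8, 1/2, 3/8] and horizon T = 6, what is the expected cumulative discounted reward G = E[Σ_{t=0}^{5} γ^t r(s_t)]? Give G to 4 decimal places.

G = -3.1613

t=0: π = [0.1250, 0.5000, 0.3750], E[r] = -1.0000, γ^t·E[r] = -1.000000, running G = -1.000000
t=1: π = [0.2969, 0.4219, 0.2813], E[r] = -0.6875, γ^t·E[r] = -0.618750, running G = -1.618750
t=2: π = [0.2852, 0.3906, 0.3242], E[r] = -0.5625, γ^t·E[r] = -0.455625, running G = -2.074375
t=3: π = [0.2905, 0.3882, 0.3213], E[r] = -0.5527, γ^t·E[r] = -0.402943, running G = -2.477318
t=4: π = [0.2902, 0.3872, 0.3226], E[r] = -0.5488, γ^t·E[r] = -0.360086, running G = -2.837404
t=5: π = [0.2903, 0.3871, 0.3225], E[r] = -0.5485, γ^t·E[r] = -0.323897, running G = -3.161302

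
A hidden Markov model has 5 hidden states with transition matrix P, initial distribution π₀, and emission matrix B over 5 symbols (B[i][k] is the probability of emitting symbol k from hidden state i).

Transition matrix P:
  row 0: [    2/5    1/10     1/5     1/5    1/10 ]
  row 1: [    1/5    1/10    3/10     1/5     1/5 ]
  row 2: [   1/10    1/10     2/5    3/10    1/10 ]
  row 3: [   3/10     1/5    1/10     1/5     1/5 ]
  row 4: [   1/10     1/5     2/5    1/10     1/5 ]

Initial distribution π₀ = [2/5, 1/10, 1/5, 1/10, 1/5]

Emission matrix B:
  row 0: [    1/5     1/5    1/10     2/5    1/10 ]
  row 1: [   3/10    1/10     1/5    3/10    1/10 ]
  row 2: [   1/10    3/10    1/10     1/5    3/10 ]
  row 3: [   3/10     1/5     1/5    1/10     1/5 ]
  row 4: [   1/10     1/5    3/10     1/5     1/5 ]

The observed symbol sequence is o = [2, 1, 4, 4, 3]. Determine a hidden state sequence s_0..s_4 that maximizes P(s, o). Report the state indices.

t=0: δ = [4.000e-02, 2.000e-02, 2.000e-02, 2.000e-02, 6.000e-02]  (obs o_0=2)
t=1: δ = [3.200e-03, 1.200e-03, 7.200e-03, 1.600e-03, 2.400e-03]  ψ = [0, 4, 4, 0, 4]  (obs o_1=1)
t=2: δ = [1.280e-04, 7.200e-05, 8.640e-04, 4.320e-04, 1.440e-04]  ψ = [0, 2, 2, 2, 2]  (obs o_2=4)
t=3: δ = [1.296e-05, 8.640e-06, 1.037e-04, 5.184e-05, 1.728e-05]  ψ = [3, 2, 2, 2, 2]  (obs o_3=4)
t=4: δ = [6.221e-06, 3.110e-06, 8.294e-06, 3.110e-06, 2.074e-06]  ψ = [3, 2, 2, 2, 2]  (obs o_4=3)
backtrack: best end state = 2; path = [4, 2, 2, 2, 2]

path = [4, 2, 2, 2, 2]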